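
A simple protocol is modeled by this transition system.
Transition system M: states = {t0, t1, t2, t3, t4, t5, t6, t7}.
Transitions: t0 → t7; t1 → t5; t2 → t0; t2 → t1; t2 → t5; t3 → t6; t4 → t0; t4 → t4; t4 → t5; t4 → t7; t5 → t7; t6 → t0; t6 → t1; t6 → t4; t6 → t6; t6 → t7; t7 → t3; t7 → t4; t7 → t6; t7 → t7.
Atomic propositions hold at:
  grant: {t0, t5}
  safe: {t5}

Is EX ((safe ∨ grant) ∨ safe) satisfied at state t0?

No

Sat(safe ∨ grant) = {t0, t5}
Sat((safe ∨ grant) ∨ safe) = {t0, t5}
Sat(EX ((safe ∨ grant) ∨ safe)) = {s : some successor in {t0, t5}} = {t1, t2, t4, t6}
t0 ∉ Sat(EX ((safe ∨ grant) ∨ safe)) = {t1, t2, t4, t6}, so the formula does not hold at t0.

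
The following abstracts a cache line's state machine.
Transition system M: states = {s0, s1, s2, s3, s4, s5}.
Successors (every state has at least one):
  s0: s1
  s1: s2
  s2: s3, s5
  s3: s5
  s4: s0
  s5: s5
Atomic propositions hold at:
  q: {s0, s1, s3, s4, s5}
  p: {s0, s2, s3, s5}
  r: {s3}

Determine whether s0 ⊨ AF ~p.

Yes

Sat(~p) = {s1, s4}
AF ~p: least fixpoint, start Z0 = {s1, s4}, add states with every successor in Z. Z1 = {s0, s1, s4}; fixed.
Sat(AF ~p) = {s0, s1, s4}
s0 ∈ Sat(AF ~p) = {s0, s1, s4}, so the formula holds at s0.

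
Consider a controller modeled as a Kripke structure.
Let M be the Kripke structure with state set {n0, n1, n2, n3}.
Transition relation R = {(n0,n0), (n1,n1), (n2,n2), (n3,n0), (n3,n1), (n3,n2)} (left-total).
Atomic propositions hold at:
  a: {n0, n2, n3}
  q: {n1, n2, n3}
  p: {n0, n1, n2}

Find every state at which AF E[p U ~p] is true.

Sat(~p) = {n3}
E[p U ~p]: least fixpoint, start Z0 = Sat(~p) = {n3}, add states in Sat(p) with some successor in Z. Already a fixed point.
Sat(E[p U ~p]) = {n3}
AF E[p U ~p]: least fixpoint, start Z0 = {n3}, add states with every successor in Z. Already a fixed point.
Sat(AF E[p U ~p]) = {n3}

{n3}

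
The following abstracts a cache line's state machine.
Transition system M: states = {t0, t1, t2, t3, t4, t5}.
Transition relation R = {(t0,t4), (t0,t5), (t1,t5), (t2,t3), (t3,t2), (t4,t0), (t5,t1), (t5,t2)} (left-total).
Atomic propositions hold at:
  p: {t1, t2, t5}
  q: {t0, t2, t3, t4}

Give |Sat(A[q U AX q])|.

Sat(AX q) = {s : every successor in {t0, t2, t3, t4}} = {t2, t3, t4}
A[q U AX q]: least fixpoint, start Z0 = Sat(AX q) = {t2, t3, t4}, add states in Sat(q) with every successor in Z. Already a fixed point.
Sat(A[q U AX q]) = {t2, t3, t4}
|Sat(A[q U AX q])| = |{t2, t3, t4}| = 3.

3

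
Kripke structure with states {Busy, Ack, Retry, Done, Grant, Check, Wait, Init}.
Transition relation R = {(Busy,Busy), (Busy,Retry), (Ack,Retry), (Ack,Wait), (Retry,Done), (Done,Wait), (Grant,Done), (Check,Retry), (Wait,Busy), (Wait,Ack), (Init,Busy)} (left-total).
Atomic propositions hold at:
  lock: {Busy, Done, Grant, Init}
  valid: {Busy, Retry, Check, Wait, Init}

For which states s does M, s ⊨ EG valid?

EG valid: greatest fixpoint, start Z0 = {Busy, Retry, Check, Wait, Init}, keep only states in Sat with some successor in Z. Z1 = {Busy, Check, Wait, Init}; Z2 = {Busy, Wait, Init}; fixed.
Sat(EG valid) = {Busy, Wait, Init}

{Busy, Wait, Init}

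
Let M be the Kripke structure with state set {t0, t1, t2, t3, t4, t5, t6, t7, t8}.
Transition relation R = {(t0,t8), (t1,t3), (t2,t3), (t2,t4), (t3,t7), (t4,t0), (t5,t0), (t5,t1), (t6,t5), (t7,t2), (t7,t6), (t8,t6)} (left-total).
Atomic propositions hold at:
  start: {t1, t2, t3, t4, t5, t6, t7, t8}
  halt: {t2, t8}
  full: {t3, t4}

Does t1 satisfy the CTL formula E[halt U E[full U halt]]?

E[full U halt]: least fixpoint, start Z0 = Sat(halt) = {t2, t8}, add states in Sat(full) with some successor in Z. Already a fixed point.
Sat(E[full U halt]) = {t2, t8}
E[halt U E[full U halt]]: least fixpoint, start Z0 = Sat(E[full U halt]) = {t2, t8}, add states in Sat(halt) with some successor in Z. Already a fixed point.
Sat(E[halt U E[full U halt]]) = {t2, t8}
t1 ∉ Sat(E[halt U E[full U halt]]) = {t2, t8}, so the formula does not hold at t1.

No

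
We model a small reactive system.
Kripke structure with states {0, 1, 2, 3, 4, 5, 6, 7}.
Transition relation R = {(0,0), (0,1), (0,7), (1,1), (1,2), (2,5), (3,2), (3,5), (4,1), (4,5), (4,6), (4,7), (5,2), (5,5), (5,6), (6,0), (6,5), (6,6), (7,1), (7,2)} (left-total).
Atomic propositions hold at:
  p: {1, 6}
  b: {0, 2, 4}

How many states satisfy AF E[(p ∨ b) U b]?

6

Sat(p ∨ b) = {0, 1, 2, 4, 6}
E[(p ∨ b) U b]: least fixpoint, start Z0 = Sat(b) = {0, 2, 4}, add states in Sat(p ∨ b) with some successor in Z. Z1 = {0, 1, 2, 4, 6}; fixed.
Sat(E[(p ∨ b) U b]) = {0, 1, 2, 4, 6}
AF E[(p ∨ b) U b]: least fixpoint, start Z0 = {0, 1, 2, 4, 6}, add states with every successor in Z. Z1 = {0, 1, 2, 4, 6, 7}; fixed.
Sat(AF E[(p ∨ b) U b]) = {0, 1, 2, 4, 6, 7}
|Sat(AF E[(p ∨ b) U b])| = |{0, 1, 2, 4, 6, 7}| = 6.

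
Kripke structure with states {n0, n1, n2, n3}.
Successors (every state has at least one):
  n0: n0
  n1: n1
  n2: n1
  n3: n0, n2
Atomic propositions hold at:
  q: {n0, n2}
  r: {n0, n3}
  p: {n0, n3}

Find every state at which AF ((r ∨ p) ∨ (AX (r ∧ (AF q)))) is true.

{n0, n3}

Sat(r ∨ p) = {n0, n3}
AF q: least fixpoint, start Z0 = {n0, n2}, add states with every successor in Z. Z1 = {n0, n2, n3}; fixed.
Sat(AF q) = {n0, n2, n3}
Sat(r ∧ (AF q)) = {n0, n3}
Sat(AX (r ∧ (AF q))) = {s : every successor in {n0, n3}} = {n0}
Sat((r ∨ p) ∨ (AX (r ∧ (AF q)))) = {n0, n3}
AF ((r ∨ p) ∨ (AX (r ∧ (AF q)))): least fixpoint, start Z0 = {n0, n3}, add states with every successor in Z. Already a fixed point.
Sat(AF ((r ∨ p) ∨ (AX (r ∧ (AF q))))) = {n0, n3}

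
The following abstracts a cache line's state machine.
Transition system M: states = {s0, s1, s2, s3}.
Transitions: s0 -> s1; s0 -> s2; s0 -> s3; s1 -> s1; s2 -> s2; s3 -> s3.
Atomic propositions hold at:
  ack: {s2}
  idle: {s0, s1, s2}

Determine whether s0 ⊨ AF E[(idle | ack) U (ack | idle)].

Sat(idle | ack) = {s0, s1, s2}
Sat(ack | idle) = {s0, s1, s2}
E[(idle | ack) U (ack | idle)]: least fixpoint, start Z0 = Sat((ack | idle)) = {s0, s1, s2}, add states in Sat(idle | ack) with some successor in Z. Already a fixed point.
Sat(E[(idle | ack) U (ack | idle)]) = {s0, s1, s2}
AF E[(idle | ack) U (ack | idle)]: least fixpoint, start Z0 = {s0, s1, s2}, add states with every successor in Z. Already a fixed point.
Sat(AF E[(idle | ack) U (ack | idle)]) = {s0, s1, s2}
s0 ∈ Sat(AF E[(idle | ack) U (ack | idle)]) = {s0, s1, s2}, so the formula holds at s0.

Yes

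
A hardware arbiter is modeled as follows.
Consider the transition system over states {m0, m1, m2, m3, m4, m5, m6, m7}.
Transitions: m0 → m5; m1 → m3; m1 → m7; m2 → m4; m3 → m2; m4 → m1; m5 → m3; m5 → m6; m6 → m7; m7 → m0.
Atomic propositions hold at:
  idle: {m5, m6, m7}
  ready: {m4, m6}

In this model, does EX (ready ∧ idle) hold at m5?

Sat(ready ∧ idle) = {m6}
Sat(EX (ready ∧ idle)) = {s : some successor in {m6}} = {m5}
m5 ∈ Sat(EX (ready ∧ idle)) = {m5}, so the formula holds at m5.

Yes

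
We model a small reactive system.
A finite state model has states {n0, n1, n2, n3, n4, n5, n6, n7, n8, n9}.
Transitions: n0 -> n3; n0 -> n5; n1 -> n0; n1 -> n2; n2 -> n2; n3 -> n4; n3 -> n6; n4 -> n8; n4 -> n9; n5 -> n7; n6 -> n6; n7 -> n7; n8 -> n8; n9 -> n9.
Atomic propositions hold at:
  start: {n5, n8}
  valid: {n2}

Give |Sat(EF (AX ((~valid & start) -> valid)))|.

Sat(~valid) = {n0, n1, n3, n4, n5, n6, n7, n8, n9}
Sat(~valid & start) = {n5, n8}
Sat((~valid & start) -> valid) = {n0, n1, n2, n3, n4, n6, n7, n9}
Sat(AX ((~valid & start) -> valid)) = {s : every successor in {n0, n1, n2, n3, n4, n6, n7, n9}} = {n1, n2, n3, n5, n6, n7, n9}
EF (AX ((~valid & start) -> valid)): least fixpoint, start Z0 = {n1, n2, n3, n5, n6, n7, n9}, add states with some successor in Z. Z1 = {n0, n1, n2, n3, n4, n5, n6, n7, n9}; fixed.
Sat(EF (AX ((~valid & start) -> valid))) = {n0, n1, n2, n3, n4, n5, n6, n7, n9}
|Sat(EF (AX ((~valid & start) -> valid)))| = |{n0, n1, n2, n3, n4, n5, n6, n7, n9}| = 9.

9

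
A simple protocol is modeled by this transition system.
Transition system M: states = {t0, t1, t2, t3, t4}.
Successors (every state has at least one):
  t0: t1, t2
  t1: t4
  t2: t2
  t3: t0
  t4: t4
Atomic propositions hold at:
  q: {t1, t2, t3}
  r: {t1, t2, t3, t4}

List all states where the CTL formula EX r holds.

Sat(EX r) = {s : some successor in {t1, t2, t3, t4}} = {t0, t1, t2, t4}

{t0, t1, t2, t4}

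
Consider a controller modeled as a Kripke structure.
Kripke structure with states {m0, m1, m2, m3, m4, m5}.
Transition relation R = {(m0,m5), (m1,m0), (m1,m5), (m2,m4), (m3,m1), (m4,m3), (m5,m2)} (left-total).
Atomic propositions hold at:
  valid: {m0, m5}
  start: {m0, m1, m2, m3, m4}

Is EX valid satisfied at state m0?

Yes

Sat(EX valid) = {s : some successor in {m0, m5}} = {m0, m1}
m0 ∈ Sat(EX valid) = {m0, m1}, so the formula holds at m0.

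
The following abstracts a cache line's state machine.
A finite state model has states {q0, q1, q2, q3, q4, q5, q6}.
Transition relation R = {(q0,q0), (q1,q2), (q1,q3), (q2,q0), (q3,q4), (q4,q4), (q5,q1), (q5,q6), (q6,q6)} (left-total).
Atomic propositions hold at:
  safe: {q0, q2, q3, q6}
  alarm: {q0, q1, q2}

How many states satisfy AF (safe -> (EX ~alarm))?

Sat(~alarm) = {q3, q4, q5, q6}
Sat(EX ~alarm) = {s : some successor in {q3, q4, q5, q6}} = {q1, q3, q4, q5, q6}
Sat(safe -> (EX ~alarm)) = {q1, q3, q4, q5, q6}
AF (safe -> (EX ~alarm)): least fixpoint, start Z0 = {q1, q3, q4, q5, q6}, add states with every successor in Z. Already a fixed point.
Sat(AF (safe -> (EX ~alarm))) = {q1, q3, q4, q5, q6}
|Sat(AF (safe -> (EX ~alarm)))| = |{q1, q3, q4, q5, q6}| = 5.

5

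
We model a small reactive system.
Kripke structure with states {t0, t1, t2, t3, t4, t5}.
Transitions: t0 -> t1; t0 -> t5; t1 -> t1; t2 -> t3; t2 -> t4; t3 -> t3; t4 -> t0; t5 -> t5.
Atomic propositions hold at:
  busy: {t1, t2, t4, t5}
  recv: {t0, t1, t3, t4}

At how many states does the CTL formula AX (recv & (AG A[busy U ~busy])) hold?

1

Sat(~busy) = {t0, t3}
A[busy U ~busy]: least fixpoint, start Z0 = Sat(~busy) = {t0, t3}, add states in Sat(busy) with every successor in Z. Z1 = {t0, t3, t4}; Z2 = {t0, t2, t3, t4}; fixed.
Sat(A[busy U ~busy]) = {t0, t2, t3, t4}
AG A[busy U ~busy]: greatest fixpoint, start Z0 = {t0, t2, t3, t4}, keep only states in Sat with every successor in Z. Z1 = {t2, t3, t4}; Z2 = {t2, t3}; Z3 = {t3}; fixed.
Sat(AG A[busy U ~busy]) = {t3}
Sat(recv & (AG A[busy U ~busy])) = {t3}
Sat(AX (recv & (AG A[busy U ~busy]))) = {s : every successor in {t3}} = {t3}
|Sat(AX (recv & (AG A[busy U ~busy])))| = |{t3}| = 1.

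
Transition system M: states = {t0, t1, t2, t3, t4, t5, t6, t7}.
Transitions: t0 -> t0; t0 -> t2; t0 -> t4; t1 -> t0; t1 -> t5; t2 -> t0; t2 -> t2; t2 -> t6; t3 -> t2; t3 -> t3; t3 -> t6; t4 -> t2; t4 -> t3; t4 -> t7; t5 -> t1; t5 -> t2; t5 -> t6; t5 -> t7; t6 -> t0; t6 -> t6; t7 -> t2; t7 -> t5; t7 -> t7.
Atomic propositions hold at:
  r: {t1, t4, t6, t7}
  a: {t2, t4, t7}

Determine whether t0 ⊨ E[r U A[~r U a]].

Sat(~r) = {t0, t2, t3, t5}
A[~r U a]: least fixpoint, start Z0 = Sat(a) = {t2, t4, t7}, add states in Sat(~r) with every successor in Z. Already a fixed point.
Sat(A[~r U a]) = {t2, t4, t7}
E[r U A[~r U a]]: least fixpoint, start Z0 = Sat(A[~r U a]) = {t2, t4, t7}, add states in Sat(r) with some successor in Z. Already a fixed point.
Sat(E[r U A[~r U a]]) = {t2, t4, t7}
t0 ∉ Sat(E[r U A[~r U a]]) = {t2, t4, t7}, so the formula does not hold at t0.

No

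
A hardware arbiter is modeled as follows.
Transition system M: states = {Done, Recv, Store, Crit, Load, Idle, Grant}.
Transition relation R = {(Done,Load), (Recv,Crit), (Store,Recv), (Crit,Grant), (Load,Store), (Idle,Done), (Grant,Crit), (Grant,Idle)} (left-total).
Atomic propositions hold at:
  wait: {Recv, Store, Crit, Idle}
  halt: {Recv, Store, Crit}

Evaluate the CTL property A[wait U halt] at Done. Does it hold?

A[wait U halt]: least fixpoint, start Z0 = Sat(halt) = {Recv, Store, Crit}, add states in Sat(wait) with every successor in Z. Already a fixed point.
Sat(A[wait U halt]) = {Recv, Store, Crit}
Done ∉ Sat(A[wait U halt]) = {Recv, Store, Crit}, so the formula does not hold at Done.

No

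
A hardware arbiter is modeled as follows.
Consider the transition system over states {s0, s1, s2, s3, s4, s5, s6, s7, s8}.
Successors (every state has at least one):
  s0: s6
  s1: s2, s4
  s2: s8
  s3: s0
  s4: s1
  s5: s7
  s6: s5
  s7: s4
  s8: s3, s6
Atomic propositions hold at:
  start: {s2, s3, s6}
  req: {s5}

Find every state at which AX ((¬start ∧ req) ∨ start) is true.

{s0, s6, s8}

Sat(¬start) = {s0, s1, s4, s5, s7, s8}
Sat(¬start ∧ req) = {s5}
Sat((¬start ∧ req) ∨ start) = {s2, s3, s5, s6}
Sat(AX ((¬start ∧ req) ∨ start)) = {s : every successor in {s2, s3, s5, s6}} = {s0, s6, s8}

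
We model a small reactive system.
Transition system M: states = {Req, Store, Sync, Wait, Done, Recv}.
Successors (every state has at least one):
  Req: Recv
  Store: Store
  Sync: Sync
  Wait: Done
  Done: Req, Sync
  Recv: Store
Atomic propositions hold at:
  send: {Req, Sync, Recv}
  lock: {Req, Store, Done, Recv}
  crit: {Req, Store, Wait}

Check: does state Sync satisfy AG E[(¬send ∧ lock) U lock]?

Sat(¬send) = {Store, Wait, Done}
Sat(¬send ∧ lock) = {Store, Done}
E[(¬send ∧ lock) U lock]: least fixpoint, start Z0 = Sat(lock) = {Req, Store, Done, Recv}, add states in Sat(¬send ∧ lock) with some successor in Z. Already a fixed point.
Sat(E[(¬send ∧ lock) U lock]) = {Req, Store, Done, Recv}
AG E[(¬send ∧ lock) U lock]: greatest fixpoint, start Z0 = {Req, Store, Done, Recv}, keep only states in Sat with every successor in Z. Z1 = {Req, Store, Recv}; fixed.
Sat(AG E[(¬send ∧ lock) U lock]) = {Req, Store, Recv}
Sync ∉ Sat(AG E[(¬send ∧ lock) U lock]) = {Req, Store, Recv}, so the formula does not hold at Sync.

No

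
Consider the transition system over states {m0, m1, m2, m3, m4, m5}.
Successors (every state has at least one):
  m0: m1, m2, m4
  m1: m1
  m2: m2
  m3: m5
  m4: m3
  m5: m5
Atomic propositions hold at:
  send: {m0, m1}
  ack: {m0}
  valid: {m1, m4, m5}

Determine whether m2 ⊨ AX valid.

Sat(AX valid) = {s : every successor in {m1, m4, m5}} = {m1, m3, m5}
m2 ∉ Sat(AX valid) = {m1, m3, m5}, so the formula does not hold at m2.

No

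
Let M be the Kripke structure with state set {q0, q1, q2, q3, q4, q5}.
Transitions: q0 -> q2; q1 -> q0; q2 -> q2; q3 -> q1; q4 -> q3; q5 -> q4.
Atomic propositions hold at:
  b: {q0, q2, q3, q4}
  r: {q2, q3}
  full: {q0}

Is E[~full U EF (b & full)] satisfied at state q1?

Yes

Sat(~full) = {q1, q2, q3, q4, q5}
Sat(b & full) = {q0}
EF (b & full): least fixpoint, start Z0 = {q0}, add states with some successor in Z. Z1 = {q0, q1}; Z2 = {q0, q1, q3}; Z3 = {q0, q1, q3, q4}; Z4 = {q0, q1, q3, q4, q5}; fixed.
Sat(EF (b & full)) = {q0, q1, q3, q4, q5}
E[~full U EF (b & full)]: least fixpoint, start Z0 = Sat(EF (b & full)) = {q0, q1, q3, q4, q5}, add states in Sat(~full) with some successor in Z. Already a fixed point.
Sat(E[~full U EF (b & full)]) = {q0, q1, q3, q4, q5}
q1 ∈ Sat(E[~full U EF (b & full)]) = {q0, q1, q3, q4, q5}, so the formula holds at q1.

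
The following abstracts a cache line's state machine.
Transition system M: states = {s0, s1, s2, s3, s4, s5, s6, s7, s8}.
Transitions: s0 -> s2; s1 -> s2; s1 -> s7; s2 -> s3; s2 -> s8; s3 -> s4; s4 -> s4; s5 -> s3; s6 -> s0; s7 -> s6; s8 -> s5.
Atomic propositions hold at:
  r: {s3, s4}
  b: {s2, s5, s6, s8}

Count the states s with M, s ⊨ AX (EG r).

3

EG r: greatest fixpoint, start Z0 = {s3, s4}, keep only states in Sat with some successor in Z. Already a fixed point.
Sat(EG r) = {s3, s4}
Sat(AX (EG r)) = {s : every successor in {s3, s4}} = {s3, s4, s5}
|Sat(AX (EG r))| = |{s3, s4, s5}| = 3.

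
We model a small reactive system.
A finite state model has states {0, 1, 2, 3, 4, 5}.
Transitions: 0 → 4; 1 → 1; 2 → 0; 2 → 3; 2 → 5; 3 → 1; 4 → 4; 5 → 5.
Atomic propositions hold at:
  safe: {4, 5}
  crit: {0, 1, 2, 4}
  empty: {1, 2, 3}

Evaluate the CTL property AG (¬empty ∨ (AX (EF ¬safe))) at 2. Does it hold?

Sat(¬empty) = {0, 4, 5}
Sat(¬safe) = {0, 1, 2, 3}
EF ¬safe: least fixpoint, start Z0 = {0, 1, 2, 3}, add states with some successor in Z. Already a fixed point.
Sat(EF ¬safe) = {0, 1, 2, 3}
Sat(AX (EF ¬safe)) = {s : every successor in {0, 1, 2, 3}} = {1, 3}
Sat(¬empty ∨ (AX (EF ¬safe))) = {0, 1, 3, 4, 5}
AG (¬empty ∨ (AX (EF ¬safe))): greatest fixpoint, start Z0 = {0, 1, 3, 4, 5}, keep only states in Sat with every successor in Z. Already a fixed point.
Sat(AG (¬empty ∨ (AX (EF ¬safe)))) = {0, 1, 3, 4, 5}
2 ∉ Sat(AG (¬empty ∨ (AX (EF ¬safe)))) = {0, 1, 3, 4, 5}, so the formula does not hold at 2.

No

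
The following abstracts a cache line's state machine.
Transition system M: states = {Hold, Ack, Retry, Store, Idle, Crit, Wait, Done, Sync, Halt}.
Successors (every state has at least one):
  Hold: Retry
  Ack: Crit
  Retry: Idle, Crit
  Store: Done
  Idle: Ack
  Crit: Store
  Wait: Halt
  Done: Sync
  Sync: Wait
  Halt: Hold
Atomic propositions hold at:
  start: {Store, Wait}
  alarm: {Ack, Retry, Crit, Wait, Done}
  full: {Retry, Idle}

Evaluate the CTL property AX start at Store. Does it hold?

No

Sat(AX start) = {s : every successor in {Store, Wait}} = {Crit, Sync}
Store ∉ Sat(AX start) = {Crit, Sync}, so the formula does not hold at Store.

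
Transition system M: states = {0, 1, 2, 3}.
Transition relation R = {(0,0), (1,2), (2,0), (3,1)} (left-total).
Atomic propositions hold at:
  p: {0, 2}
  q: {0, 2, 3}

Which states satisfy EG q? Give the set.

EG q: greatest fixpoint, start Z0 = {0, 2, 3}, keep only states in Sat with some successor in Z. Z1 = {0, 2}; fixed.
Sat(EG q) = {0, 2}

{0, 2}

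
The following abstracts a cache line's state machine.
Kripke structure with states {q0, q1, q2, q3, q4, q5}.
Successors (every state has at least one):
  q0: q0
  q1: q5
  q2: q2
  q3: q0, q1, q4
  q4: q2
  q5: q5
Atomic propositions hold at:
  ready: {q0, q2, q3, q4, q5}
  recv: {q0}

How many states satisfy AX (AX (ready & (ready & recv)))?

1

Sat(ready & recv) = {q0}
Sat(ready & (ready & recv)) = {q0}
Sat(AX (ready & (ready & recv))) = {s : every successor in {q0}} = {q0}
Sat(AX (AX (ready & (ready & recv)))) = {s : every successor in {q0}} = {q0}
|Sat(AX (AX (ready & (ready & recv))))| = |{q0}| = 1.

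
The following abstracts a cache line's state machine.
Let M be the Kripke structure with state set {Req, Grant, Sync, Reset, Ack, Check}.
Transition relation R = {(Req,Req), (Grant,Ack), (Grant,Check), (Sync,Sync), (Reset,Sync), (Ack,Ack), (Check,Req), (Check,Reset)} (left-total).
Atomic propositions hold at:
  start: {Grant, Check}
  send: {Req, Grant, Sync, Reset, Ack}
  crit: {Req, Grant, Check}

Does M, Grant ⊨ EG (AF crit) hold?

AF crit: least fixpoint, start Z0 = {Req, Grant, Check}, add states with every successor in Z. Already a fixed point.
Sat(AF crit) = {Req, Grant, Check}
EG (AF crit): greatest fixpoint, start Z0 = {Req, Grant, Check}, keep only states in Sat with some successor in Z. Already a fixed point.
Sat(EG (AF crit)) = {Req, Grant, Check}
Grant ∈ Sat(EG (AF crit)) = {Req, Grant, Check}, so the formula holds at Grant.

Yes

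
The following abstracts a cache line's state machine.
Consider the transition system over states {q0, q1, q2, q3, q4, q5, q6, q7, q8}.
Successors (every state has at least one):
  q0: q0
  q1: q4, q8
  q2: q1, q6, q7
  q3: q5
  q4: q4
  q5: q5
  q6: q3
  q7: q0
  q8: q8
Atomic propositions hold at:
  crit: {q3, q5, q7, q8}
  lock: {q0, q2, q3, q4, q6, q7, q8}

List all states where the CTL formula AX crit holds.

Sat(AX crit) = {s : every successor in {q3, q5, q7, q8}} = {q3, q5, q6, q8}

{q3, q5, q6, q8}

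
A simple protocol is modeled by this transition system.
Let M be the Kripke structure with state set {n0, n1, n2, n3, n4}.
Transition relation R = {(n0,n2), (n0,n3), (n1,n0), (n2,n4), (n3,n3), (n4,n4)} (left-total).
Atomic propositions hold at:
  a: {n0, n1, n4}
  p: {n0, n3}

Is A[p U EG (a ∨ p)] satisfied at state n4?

Sat(a ∨ p) = {n0, n1, n3, n4}
EG (a ∨ p): greatest fixpoint, start Z0 = {n0, n1, n3, n4}, keep only states in Sat with some successor in Z. Already a fixed point.
Sat(EG (a ∨ p)) = {n0, n1, n3, n4}
A[p U EG (a ∨ p)]: least fixpoint, start Z0 = Sat(EG (a ∨ p)) = {n0, n1, n3, n4}, add states in Sat(p) with every successor in Z. Already a fixed point.
Sat(A[p U EG (a ∨ p)]) = {n0, n1, n3, n4}
n4 ∈ Sat(A[p U EG (a ∨ p)]) = {n0, n1, n3, n4}, so the formula holds at n4.

Yes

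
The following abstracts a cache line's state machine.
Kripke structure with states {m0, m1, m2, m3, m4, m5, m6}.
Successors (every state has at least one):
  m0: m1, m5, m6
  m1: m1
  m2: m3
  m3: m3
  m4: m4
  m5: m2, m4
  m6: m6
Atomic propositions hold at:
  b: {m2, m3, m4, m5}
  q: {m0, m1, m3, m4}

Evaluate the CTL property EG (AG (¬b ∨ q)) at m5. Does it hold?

Sat(¬b) = {m0, m1, m6}
Sat(¬b ∨ q) = {m0, m1, m3, m4, m6}
AG (¬b ∨ q): greatest fixpoint, start Z0 = {m0, m1, m3, m4, m6}, keep only states in Sat with every successor in Z. Z1 = {m1, m3, m4, m6}; fixed.
Sat(AG (¬b ∨ q)) = {m1, m3, m4, m6}
EG (AG (¬b ∨ q)): greatest fixpoint, start Z0 = {m1, m3, m4, m6}, keep only states in Sat with some successor in Z. Already a fixed point.
Sat(EG (AG (¬b ∨ q))) = {m1, m3, m4, m6}
m5 ∉ Sat(EG (AG (¬b ∨ q))) = {m1, m3, m4, m6}, so the formula does not hold at m5.

No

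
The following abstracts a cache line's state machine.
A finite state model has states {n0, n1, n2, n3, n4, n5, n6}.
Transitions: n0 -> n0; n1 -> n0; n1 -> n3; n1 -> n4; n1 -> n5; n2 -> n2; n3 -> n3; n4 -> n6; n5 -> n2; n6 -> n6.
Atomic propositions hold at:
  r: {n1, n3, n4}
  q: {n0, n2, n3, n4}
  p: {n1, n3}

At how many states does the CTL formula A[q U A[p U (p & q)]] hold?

1

Sat(p & q) = {n3}
A[p U (p & q)]: least fixpoint, start Z0 = Sat((p & q)) = {n3}, add states in Sat(p) with every successor in Z. Already a fixed point.
Sat(A[p U (p & q)]) = {n3}
A[q U A[p U (p & q)]]: least fixpoint, start Z0 = Sat(A[p U (p & q)]) = {n3}, add states in Sat(q) with every successor in Z. Already a fixed point.
Sat(A[q U A[p U (p & q)]]) = {n3}
|Sat(A[q U A[p U (p & q)]])| = |{n3}| = 1.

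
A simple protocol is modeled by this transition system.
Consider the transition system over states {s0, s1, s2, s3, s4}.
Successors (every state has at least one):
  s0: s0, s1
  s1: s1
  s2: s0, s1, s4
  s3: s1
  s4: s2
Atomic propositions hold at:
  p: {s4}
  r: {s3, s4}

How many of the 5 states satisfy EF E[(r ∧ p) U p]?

Sat(r ∧ p) = {s4}
E[(r ∧ p) U p]: least fixpoint, start Z0 = Sat(p) = {s4}, add states in Sat(r ∧ p) with some successor in Z. Already a fixed point.
Sat(E[(r ∧ p) U p]) = {s4}
EF E[(r ∧ p) U p]: least fixpoint, start Z0 = {s4}, add states with some successor in Z. Z1 = {s2, s4}; fixed.
Sat(EF E[(r ∧ p) U p]) = {s2, s4}
|Sat(EF E[(r ∧ p) U p])| = |{s2, s4}| = 2.

2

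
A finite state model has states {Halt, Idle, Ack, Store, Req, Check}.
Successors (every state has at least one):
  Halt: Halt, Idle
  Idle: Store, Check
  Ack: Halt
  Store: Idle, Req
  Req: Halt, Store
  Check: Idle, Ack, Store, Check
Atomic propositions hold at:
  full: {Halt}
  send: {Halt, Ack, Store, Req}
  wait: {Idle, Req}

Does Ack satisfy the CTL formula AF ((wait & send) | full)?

Yes

Sat(wait & send) = {Req}
Sat((wait & send) | full) = {Halt, Req}
AF ((wait & send) | full): least fixpoint, start Z0 = {Halt, Req}, add states with every successor in Z. Z1 = {Halt, Ack, Req}; fixed.
Sat(AF ((wait & send) | full)) = {Halt, Ack, Req}
Ack ∈ Sat(AF ((wait & send) | full)) = {Halt, Ack, Req}, so the formula holds at Ack.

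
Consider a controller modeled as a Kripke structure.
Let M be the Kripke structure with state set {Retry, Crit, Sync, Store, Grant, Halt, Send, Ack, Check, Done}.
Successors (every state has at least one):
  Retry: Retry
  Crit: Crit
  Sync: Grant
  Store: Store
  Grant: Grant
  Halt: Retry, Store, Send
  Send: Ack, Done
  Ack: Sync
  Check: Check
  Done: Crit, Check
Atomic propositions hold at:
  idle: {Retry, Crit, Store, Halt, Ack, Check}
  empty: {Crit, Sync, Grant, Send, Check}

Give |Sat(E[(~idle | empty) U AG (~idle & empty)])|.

2

Sat(~idle) = {Sync, Grant, Send, Done}
Sat(~idle | empty) = {Crit, Sync, Grant, Send, Check, Done}
Sat(~idle & empty) = {Sync, Grant, Send}
AG (~idle & empty): greatest fixpoint, start Z0 = {Sync, Grant, Send}, keep only states in Sat with every successor in Z. Z1 = {Sync, Grant}; fixed.
Sat(AG (~idle & empty)) = {Sync, Grant}
E[(~idle | empty) U AG (~idle & empty)]: least fixpoint, start Z0 = Sat(AG (~idle & empty)) = {Sync, Grant}, add states in Sat(~idle | empty) with some successor in Z. Already a fixed point.
Sat(E[(~idle | empty) U AG (~idle & empty)]) = {Sync, Grant}
|Sat(E[(~idle | empty) U AG (~idle & empty)])| = |{Sync, Grant}| = 2.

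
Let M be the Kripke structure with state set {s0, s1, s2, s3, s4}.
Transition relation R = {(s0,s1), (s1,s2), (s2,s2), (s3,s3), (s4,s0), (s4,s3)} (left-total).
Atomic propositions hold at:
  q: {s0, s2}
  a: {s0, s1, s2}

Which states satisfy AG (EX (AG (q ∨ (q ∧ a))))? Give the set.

{s1, s2}

Sat(q ∧ a) = {s0, s2}
Sat(q ∨ (q ∧ a)) = {s0, s2}
AG (q ∨ (q ∧ a)): greatest fixpoint, start Z0 = {s0, s2}, keep only states in Sat with every successor in Z. Z1 = {s2}; fixed.
Sat(AG (q ∨ (q ∧ a))) = {s2}
Sat(EX (AG (q ∨ (q ∧ a)))) = {s : some successor in {s2}} = {s1, s2}
AG (EX (AG (q ∨ (q ∧ a)))): greatest fixpoint, start Z0 = {s1, s2}, keep only states in Sat with every successor in Z. Already a fixed point.
Sat(AG (EX (AG (q ∨ (q ∧ a))))) = {s1, s2}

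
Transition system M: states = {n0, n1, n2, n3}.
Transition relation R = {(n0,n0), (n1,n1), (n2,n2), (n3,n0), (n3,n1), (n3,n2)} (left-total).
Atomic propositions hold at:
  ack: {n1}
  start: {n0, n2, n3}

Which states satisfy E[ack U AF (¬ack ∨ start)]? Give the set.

Sat(¬ack) = {n0, n2, n3}
Sat(¬ack ∨ start) = {n0, n2, n3}
AF (¬ack ∨ start): least fixpoint, start Z0 = {n0, n2, n3}, add states with every successor in Z. Already a fixed point.
Sat(AF (¬ack ∨ start)) = {n0, n2, n3}
E[ack U AF (¬ack ∨ start)]: least fixpoint, start Z0 = Sat(AF (¬ack ∨ start)) = {n0, n2, n3}, add states in Sat(ack) with some successor in Z. Already a fixed point.
Sat(E[ack U AF (¬ack ∨ start)]) = {n0, n2, n3}

{n0, n2, n3}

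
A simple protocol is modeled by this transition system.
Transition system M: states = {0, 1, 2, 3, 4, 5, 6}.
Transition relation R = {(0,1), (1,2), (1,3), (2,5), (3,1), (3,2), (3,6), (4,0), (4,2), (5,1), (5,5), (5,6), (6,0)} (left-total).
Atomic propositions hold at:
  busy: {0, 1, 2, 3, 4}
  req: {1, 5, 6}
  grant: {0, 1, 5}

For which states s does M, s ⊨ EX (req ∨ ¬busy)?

{0, 2, 3, 5}

Sat(¬busy) = {5, 6}
Sat(req ∨ ¬busy) = {1, 5, 6}
Sat(EX (req ∨ ¬busy)) = {s : some successor in {1, 5, 6}} = {0, 2, 3, 5}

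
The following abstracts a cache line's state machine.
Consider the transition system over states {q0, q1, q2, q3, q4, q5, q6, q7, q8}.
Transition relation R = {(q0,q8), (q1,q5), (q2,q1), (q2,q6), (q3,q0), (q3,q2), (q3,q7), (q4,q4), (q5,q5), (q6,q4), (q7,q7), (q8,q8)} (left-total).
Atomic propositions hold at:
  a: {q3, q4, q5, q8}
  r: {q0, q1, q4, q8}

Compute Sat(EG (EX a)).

{q0, q1, q4, q5, q6, q8}

Sat(EX a) = {s : some successor in {q3, q4, q5, q8}} = {q0, q1, q4, q5, q6, q8}
EG (EX a): greatest fixpoint, start Z0 = {q0, q1, q4, q5, q6, q8}, keep only states in Sat with some successor in Z. Already a fixed point.
Sat(EG (EX a)) = {q0, q1, q4, q5, q6, q8}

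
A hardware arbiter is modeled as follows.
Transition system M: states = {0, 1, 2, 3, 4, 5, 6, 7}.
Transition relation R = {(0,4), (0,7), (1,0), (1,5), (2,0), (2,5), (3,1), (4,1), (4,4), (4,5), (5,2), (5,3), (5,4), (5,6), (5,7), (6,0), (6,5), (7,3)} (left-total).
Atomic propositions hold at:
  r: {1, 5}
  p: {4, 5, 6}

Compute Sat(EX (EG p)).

{0, 1, 2, 4, 5, 6}

EG p: greatest fixpoint, start Z0 = {4, 5, 6}, keep only states in Sat with some successor in Z. Already a fixed point.
Sat(EG p) = {4, 5, 6}
Sat(EX (EG p)) = {s : some successor in {4, 5, 6}} = {0, 1, 2, 4, 5, 6}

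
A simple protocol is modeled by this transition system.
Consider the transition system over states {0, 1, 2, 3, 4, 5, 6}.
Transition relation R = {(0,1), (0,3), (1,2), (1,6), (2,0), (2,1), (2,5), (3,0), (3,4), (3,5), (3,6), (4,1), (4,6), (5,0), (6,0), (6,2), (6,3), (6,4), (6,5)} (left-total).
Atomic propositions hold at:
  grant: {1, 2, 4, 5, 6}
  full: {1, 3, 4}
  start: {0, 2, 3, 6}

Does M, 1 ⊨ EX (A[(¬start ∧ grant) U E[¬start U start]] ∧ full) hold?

No

Sat(¬start) = {1, 4, 5}
Sat(¬start ∧ grant) = {1, 4, 5}
E[¬start U start]: least fixpoint, start Z0 = Sat(start) = {0, 2, 3, 6}, add states in Sat(¬start) with some successor in Z. Z1 = {0, 1, 2, 3, 4, 5, 6}; fixed.
Sat(E[¬start U start]) = {0, 1, 2, 3, 4, 5, 6}
A[(¬start ∧ grant) U E[¬start U start]]: least fixpoint, start Z0 = Sat(E[¬start U start]) = {0, 1, 2, 3, 4, 5, 6}, add states in Sat(¬start ∧ grant) with every successor in Z. Already a fixed point.
Sat(A[(¬start ∧ grant) U E[¬start U start]]) = {0, 1, 2, 3, 4, 5, 6}
Sat(A[(¬start ∧ grant) U E[¬start U start]] ∧ full) = {1, 3, 4}
Sat(EX (A[(¬start ∧ grant) U E[¬start U start]] ∧ full)) = {s : some successor in {1, 3, 4}} = {0, 2, 3, 4, 6}
1 ∉ Sat(EX (A[(¬start ∧ grant) U E[¬start U start]] ∧ full)) = {0, 2, 3, 4, 6}, so the formula does not hold at 1.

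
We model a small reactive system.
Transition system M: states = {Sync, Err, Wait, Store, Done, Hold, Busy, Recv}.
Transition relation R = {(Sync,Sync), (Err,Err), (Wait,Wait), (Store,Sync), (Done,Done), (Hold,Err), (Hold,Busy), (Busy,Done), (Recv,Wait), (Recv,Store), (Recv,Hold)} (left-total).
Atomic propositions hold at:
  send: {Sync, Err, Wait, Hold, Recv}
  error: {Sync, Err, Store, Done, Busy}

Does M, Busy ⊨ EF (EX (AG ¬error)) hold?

No

Sat(¬error) = {Wait, Hold, Recv}
AG ¬error: greatest fixpoint, start Z0 = {Wait, Hold, Recv}, keep only states in Sat with every successor in Z. Z1 = {Wait}; fixed.
Sat(AG ¬error) = {Wait}
Sat(EX (AG ¬error)) = {s : some successor in {Wait}} = {Wait, Recv}
EF (EX (AG ¬error)): least fixpoint, start Z0 = {Wait, Recv}, add states with some successor in Z. Already a fixed point.
Sat(EF (EX (AG ¬error))) = {Wait, Recv}
Busy ∉ Sat(EF (EX (AG ¬error))) = {Wait, Recv}, so the formula does not hold at Busy.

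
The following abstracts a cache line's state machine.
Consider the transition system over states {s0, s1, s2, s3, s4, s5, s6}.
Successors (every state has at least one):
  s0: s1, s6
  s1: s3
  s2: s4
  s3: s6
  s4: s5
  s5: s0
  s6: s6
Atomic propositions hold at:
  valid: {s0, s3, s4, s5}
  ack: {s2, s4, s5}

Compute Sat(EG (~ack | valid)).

{s0, s1, s3, s4, s5, s6}

Sat(~ack) = {s0, s1, s3, s6}
Sat(~ack | valid) = {s0, s1, s3, s4, s5, s6}
EG (~ack | valid): greatest fixpoint, start Z0 = {s0, s1, s3, s4, s5, s6}, keep only states in Sat with some successor in Z. Already a fixed point.
Sat(EG (~ack | valid)) = {s0, s1, s3, s4, s5, s6}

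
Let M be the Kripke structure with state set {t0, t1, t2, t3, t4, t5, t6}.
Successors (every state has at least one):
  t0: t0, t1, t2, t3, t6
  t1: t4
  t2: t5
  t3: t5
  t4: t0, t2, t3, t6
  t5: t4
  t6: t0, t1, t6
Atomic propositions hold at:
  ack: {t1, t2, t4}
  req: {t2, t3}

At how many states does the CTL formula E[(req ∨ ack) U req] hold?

4

Sat(req ∨ ack) = {t1, t2, t3, t4}
E[(req ∨ ack) U req]: least fixpoint, start Z0 = Sat(req) = {t2, t3}, add states in Sat(req ∨ ack) with some successor in Z. Z1 = {t2, t3, t4}; Z2 = {t1, t2, t3, t4}; fixed.
Sat(E[(req ∨ ack) U req]) = {t1, t2, t3, t4}
|Sat(E[(req ∨ ack) U req])| = |{t1, t2, t3, t4}| = 4.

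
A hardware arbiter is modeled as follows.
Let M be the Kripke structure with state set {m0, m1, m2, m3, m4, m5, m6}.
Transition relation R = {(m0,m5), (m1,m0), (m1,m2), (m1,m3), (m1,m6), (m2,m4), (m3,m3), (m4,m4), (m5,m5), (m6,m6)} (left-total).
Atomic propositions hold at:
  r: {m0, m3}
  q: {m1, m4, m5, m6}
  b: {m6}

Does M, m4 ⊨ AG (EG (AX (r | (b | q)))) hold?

Yes

Sat(b | q) = {m1, m4, m5, m6}
Sat(r | (b | q)) = {m0, m1, m3, m4, m5, m6}
Sat(AX (r | (b | q))) = {s : every successor in {m0, m1, m3, m4, m5, m6}} = {m0, m2, m3, m4, m5, m6}
EG (AX (r | (b | q))): greatest fixpoint, start Z0 = {m0, m2, m3, m4, m5, m6}, keep only states in Sat with some successor in Z. Already a fixed point.
Sat(EG (AX (r | (b | q)))) = {m0, m2, m3, m4, m5, m6}
AG (EG (AX (r | (b | q)))): greatest fixpoint, start Z0 = {m0, m2, m3, m4, m5, m6}, keep only states in Sat with every successor in Z. Already a fixed point.
Sat(AG (EG (AX (r | (b | q))))) = {m0, m2, m3, m4, m5, m6}
m4 ∈ Sat(AG (EG (AX (r | (b | q))))) = {m0, m2, m3, m4, m5, m6}, so the formula holds at m4.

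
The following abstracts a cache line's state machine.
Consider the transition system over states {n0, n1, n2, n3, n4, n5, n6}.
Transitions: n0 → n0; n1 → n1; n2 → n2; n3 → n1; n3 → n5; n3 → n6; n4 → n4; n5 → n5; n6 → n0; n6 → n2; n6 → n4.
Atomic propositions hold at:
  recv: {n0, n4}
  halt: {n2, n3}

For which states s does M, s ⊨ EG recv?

EG recv: greatest fixpoint, start Z0 = {n0, n4}, keep only states in Sat with some successor in Z. Already a fixed point.
Sat(EG recv) = {n0, n4}

{n0, n4}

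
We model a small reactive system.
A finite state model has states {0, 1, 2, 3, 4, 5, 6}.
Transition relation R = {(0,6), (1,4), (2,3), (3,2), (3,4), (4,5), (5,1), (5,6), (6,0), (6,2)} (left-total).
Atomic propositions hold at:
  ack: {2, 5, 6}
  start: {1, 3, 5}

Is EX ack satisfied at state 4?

Sat(EX ack) = {s : some successor in {2, 5, 6}} = {0, 3, 4, 5, 6}
4 ∈ Sat(EX ack) = {0, 3, 4, 5, 6}, so the formula holds at 4.

Yes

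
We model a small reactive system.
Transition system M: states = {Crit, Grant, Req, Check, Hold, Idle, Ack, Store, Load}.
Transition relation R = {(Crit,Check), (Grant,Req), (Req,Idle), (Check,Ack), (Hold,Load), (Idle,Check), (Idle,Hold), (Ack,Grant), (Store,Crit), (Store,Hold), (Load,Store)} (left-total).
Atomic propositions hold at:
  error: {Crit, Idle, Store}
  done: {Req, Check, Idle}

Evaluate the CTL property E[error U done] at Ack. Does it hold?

No

E[error U done]: least fixpoint, start Z0 = Sat(done) = {Req, Check, Idle}, add states in Sat(error) with some successor in Z. Z1 = {Crit, Req, Check, Idle}; Z2 = {Crit, Req, Check, Idle, Store}; fixed.
Sat(E[error U done]) = {Crit, Req, Check, Idle, Store}
Ack ∉ Sat(E[error U done]) = {Crit, Req, Check, Idle, Store}, so the formula does not hold at Ack.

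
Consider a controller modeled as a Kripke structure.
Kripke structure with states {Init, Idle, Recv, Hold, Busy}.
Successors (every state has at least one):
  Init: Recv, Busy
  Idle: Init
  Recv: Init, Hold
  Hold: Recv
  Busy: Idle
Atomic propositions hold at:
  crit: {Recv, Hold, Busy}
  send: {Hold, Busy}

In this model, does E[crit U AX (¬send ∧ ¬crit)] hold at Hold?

No

Sat(¬send) = {Init, Idle, Recv}
Sat(¬crit) = {Init, Idle}
Sat(¬send ∧ ¬crit) = {Init, Idle}
Sat(AX (¬send ∧ ¬crit)) = {s : every successor in {Init, Idle}} = {Idle, Busy}
E[crit U AX (¬send ∧ ¬crit)]: least fixpoint, start Z0 = Sat(AX (¬send ∧ ¬crit)) = {Idle, Busy}, add states in Sat(crit) with some successor in Z. Already a fixed point.
Sat(E[crit U AX (¬send ∧ ¬crit)]) = {Idle, Busy}
Hold ∉ Sat(E[crit U AX (¬send ∧ ¬crit)]) = {Idle, Busy}, so the formula does not hold at Hold.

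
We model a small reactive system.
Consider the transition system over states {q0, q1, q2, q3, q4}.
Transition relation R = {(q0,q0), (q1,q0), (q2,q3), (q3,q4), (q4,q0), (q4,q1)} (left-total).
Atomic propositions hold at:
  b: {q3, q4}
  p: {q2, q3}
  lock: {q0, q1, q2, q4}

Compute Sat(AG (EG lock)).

{q0, q1, q4}

EG lock: greatest fixpoint, start Z0 = {q0, q1, q2, q4}, keep only states in Sat with some successor in Z. Z1 = {q0, q1, q4}; fixed.
Sat(EG lock) = {q0, q1, q4}
AG (EG lock): greatest fixpoint, start Z0 = {q0, q1, q4}, keep only states in Sat with every successor in Z. Already a fixed point.
Sat(AG (EG lock)) = {q0, q1, q4}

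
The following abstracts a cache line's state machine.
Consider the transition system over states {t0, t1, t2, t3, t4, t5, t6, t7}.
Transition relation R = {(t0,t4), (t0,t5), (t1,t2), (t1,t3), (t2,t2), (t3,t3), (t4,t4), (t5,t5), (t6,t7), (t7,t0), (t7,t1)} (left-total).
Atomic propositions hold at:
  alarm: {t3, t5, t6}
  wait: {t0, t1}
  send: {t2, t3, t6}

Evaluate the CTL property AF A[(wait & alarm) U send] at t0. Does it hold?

Sat(wait & alarm) = ∅
A[(wait & alarm) U send]: least fixpoint, start Z0 = Sat(send) = {t2, t3, t6}, add states in Sat(wait & alarm) with every successor in Z. Already a fixed point.
Sat(A[(wait & alarm) U send]) = {t2, t3, t6}
AF A[(wait & alarm) U send]: least fixpoint, start Z0 = {t2, t3, t6}, add states with every successor in Z. Z1 = {t1, t2, t3, t6}; fixed.
Sat(AF A[(wait & alarm) U send]) = {t1, t2, t3, t6}
t0 ∉ Sat(AF A[(wait & alarm) U send]) = {t1, t2, t3, t6}, so the formula does not hold at t0.

No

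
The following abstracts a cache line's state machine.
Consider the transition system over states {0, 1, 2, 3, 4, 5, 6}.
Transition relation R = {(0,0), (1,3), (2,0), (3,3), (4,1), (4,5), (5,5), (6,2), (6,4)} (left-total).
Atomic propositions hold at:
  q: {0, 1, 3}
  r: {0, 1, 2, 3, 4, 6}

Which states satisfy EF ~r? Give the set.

Sat(~r) = {5}
EF ~r: least fixpoint, start Z0 = {5}, add states with some successor in Z. Z1 = {4, 5}; Z2 = {4, 5, 6}; fixed.
Sat(EF ~r) = {4, 5, 6}

{4, 5, 6}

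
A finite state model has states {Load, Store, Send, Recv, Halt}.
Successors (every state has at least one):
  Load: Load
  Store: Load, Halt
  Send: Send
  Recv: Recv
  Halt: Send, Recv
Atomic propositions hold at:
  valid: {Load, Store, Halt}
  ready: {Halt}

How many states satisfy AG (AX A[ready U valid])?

A[ready U valid]: least fixpoint, start Z0 = Sat(valid) = {Load, Store, Halt}, add states in Sat(ready) with every successor in Z. Already a fixed point.
Sat(A[ready U valid]) = {Load, Store, Halt}
Sat(AX A[ready U valid]) = {s : every successor in {Load, Store, Halt}} = {Load, Store}
AG (AX A[ready U valid]): greatest fixpoint, start Z0 = {Load, Store}, keep only states in Sat with every successor in Z. Z1 = {Load}; fixed.
Sat(AG (AX A[ready U valid])) = {Load}
|Sat(AG (AX A[ready U valid]))| = |{Load}| = 1.

1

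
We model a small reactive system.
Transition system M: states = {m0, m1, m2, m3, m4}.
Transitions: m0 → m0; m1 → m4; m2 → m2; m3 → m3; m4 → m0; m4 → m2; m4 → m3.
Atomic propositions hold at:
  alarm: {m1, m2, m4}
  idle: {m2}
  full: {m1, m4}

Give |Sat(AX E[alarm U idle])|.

E[alarm U idle]: least fixpoint, start Z0 = Sat(idle) = {m2}, add states in Sat(alarm) with some successor in Z. Z1 = {m2, m4}; Z2 = {m1, m2, m4}; fixed.
Sat(E[alarm U idle]) = {m1, m2, m4}
Sat(AX E[alarm U idle]) = {s : every successor in {m1, m2, m4}} = {m1, m2}
|Sat(AX E[alarm U idle])| = |{m1, m2}| = 2.

2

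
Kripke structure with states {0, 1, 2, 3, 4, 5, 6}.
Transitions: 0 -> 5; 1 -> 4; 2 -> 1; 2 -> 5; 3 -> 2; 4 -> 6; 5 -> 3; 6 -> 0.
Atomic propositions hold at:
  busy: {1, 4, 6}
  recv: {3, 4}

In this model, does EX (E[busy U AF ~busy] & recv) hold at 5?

Yes

Sat(~busy) = {0, 2, 3, 5}
AF ~busy: least fixpoint, start Z0 = {0, 2, 3, 5}, add states with every successor in Z. Z1 = {0, 2, 3, 5, 6}; Z2 = {0, 2, 3, 4, 5, 6}; Z3 = {0, 1, 2, 3, 4, 5, 6}; fixed.
Sat(AF ~busy) = {0, 1, 2, 3, 4, 5, 6}
E[busy U AF ~busy]: least fixpoint, start Z0 = Sat(AF ~busy) = {0, 1, 2, 3, 4, 5, 6}, add states in Sat(busy) with some successor in Z. Already a fixed point.
Sat(E[busy U AF ~busy]) = {0, 1, 2, 3, 4, 5, 6}
Sat(E[busy U AF ~busy] & recv) = {3, 4}
Sat(EX (E[busy U AF ~busy] & recv)) = {s : some successor in {3, 4}} = {1, 5}
5 ∈ Sat(EX (E[busy U AF ~busy] & recv)) = {1, 5}, so the formula holds at 5.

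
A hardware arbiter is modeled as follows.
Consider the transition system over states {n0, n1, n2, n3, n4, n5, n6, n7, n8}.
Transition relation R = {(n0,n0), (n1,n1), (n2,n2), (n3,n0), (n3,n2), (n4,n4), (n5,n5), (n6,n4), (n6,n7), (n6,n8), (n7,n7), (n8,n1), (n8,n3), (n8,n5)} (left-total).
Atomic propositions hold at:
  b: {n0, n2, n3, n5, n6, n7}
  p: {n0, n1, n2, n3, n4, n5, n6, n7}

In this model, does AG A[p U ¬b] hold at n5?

Sat(¬b) = {n1, n4, n8}
A[p U ¬b]: least fixpoint, start Z0 = Sat(¬b) = {n1, n4, n8}, add states in Sat(p) with every successor in Z. Already a fixed point.
Sat(A[p U ¬b]) = {n1, n4, n8}
AG A[p U ¬b]: greatest fixpoint, start Z0 = {n1, n4, n8}, keep only states in Sat with every successor in Z. Z1 = {n1, n4}; fixed.
Sat(AG A[p U ¬b]) = {n1, n4}
n5 ∉ Sat(AG A[p U ¬b]) = {n1, n4}, so the formula does not hold at n5.

No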